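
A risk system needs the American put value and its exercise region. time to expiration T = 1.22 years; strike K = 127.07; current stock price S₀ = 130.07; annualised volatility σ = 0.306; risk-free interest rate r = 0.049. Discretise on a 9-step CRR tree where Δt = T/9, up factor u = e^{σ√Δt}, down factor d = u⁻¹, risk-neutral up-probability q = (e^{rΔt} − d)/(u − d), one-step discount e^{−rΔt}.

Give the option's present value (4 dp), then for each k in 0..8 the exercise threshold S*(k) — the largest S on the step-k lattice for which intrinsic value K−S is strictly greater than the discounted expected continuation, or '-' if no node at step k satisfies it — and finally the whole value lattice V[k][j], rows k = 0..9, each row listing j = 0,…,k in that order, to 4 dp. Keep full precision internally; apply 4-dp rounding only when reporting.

price = 13.1738
boundary = - - - - 82.8823 92.7664 82.8823 92.7664 103.8292
tree:
13.1738
18.6841 7.8688
25.7439 11.9115 3.9530
34.3382 17.5390 6.4732 1.4992
44.1877 24.9993 10.3527 2.7011 0.3238
53.0186 34.3036 16.0786 4.7960 0.6536 0.0000
60.9086 44.1877 24.0590 8.3557 1.3196 0.0000 0.0000
67.9580 53.0186 34.3036 14.1905 2.6641 0.0000 0.0000 0.0000
74.2563 60.9086 44.1877 23.2408 5.3785 0.0000 0.0000 0.0000 0.0000
79.8835 67.9580 53.0186 34.3036 10.8587 0.0000 0.0000 0.0000 0.0000 0.0000

params: Δt=0.13556 u=1.11925 d=0.89345 q=0.50138 e^(-rΔt)=0.99338
t_9 payoffs: 79.8835 67.9580 53.0186 34.3036 10.8587 0.0000 0.0000 0.0000 0.0000 0.0000
t_8: node(8,0) S=52.8137 payoff=74.2563 vs cont=73.4150 → 74.2563 [stop]  node(8,1) S=66.1614 payoff=60.9086 vs cont=60.0674 → 60.9086 [stop]  node(8,2) S=82.8823 payoff=44.1877 vs cont=43.3464 → 44.1877 [stop]  node(8,3) S=103.8292 payoff=23.2408 vs cont=22.3996 → 23.2408 [stop]  node(8,4) S=130.0700 payoff=0.0000 vs cont=5.3785 → 5.3785 [wait]  node(8,5) S=162.9426 payoff=0.0000 vs cont=0.0000 → 0.0000 [wait]  node(8,6) S=204.1232 payoff=0.0000 vs cont=0.0000 → 0.0000 [wait]  node(8,7) S=255.7112 payoff=0.0000 vs cont=0.0000 → 0.0000 [wait]  node(8,8) S=320.3372 payoff=0.0000 vs cont=0.0000 → 0.0000 [wait]  ⇒ S*(8)=103.8292
t_7: node(7,0) S=59.1120 payoff=67.9580 vs cont=67.1168 → 67.9580 [stop]  node(7,1) S=74.0514 payoff=53.0186 vs cont=52.1774 → 53.0186 [stop]  node(7,2) S=92.7664 payoff=34.3036 vs cont=33.4623 → 34.3036 [stop]  node(7,3) S=116.2113 payoff=10.8587 vs cont=14.1905 → 14.1905 [wait]  node(7,4) S=145.5814 payoff=0.0000 vs cont=2.6641 → 2.6641 [wait]  node(7,5) S=182.3742 payoff=0.0000 vs cont=0.0000 → 0.0000 [wait]  node(7,6) S=228.4657 payoff=0.0000 vs cont=0.0000 → 0.0000 [wait]  node(7,7) S=286.2059 payoff=0.0000 vs cont=0.0000 → 0.0000 [wait]  ⇒ S*(7)=92.7664
t_6: node(6,0) S=66.1614 payoff=60.9086 vs cont=60.0674 → 60.9086 [stop]  node(6,1) S=82.8823 payoff=44.1877 vs cont=43.3464 → 44.1877 [stop]  node(6,2) S=103.8292 payoff=23.2408 vs cont=24.0590 → 24.0590 [wait]  node(6,3) S=130.0700 payoff=0.0000 vs cont=8.3557 → 8.3557 [wait]  node(6,4) S=162.9426 payoff=0.0000 vs cont=1.3196 → 1.3196 [wait]  node(6,5) S=204.1232 payoff=0.0000 vs cont=0.0000 → 0.0000 [wait]  node(6,6) S=255.7112 payoff=0.0000 vs cont=0.0000 → 0.0000 [wait]  ⇒ S*(6)=82.8823
t_5: node(5,0) S=74.0514 payoff=53.0186 vs cont=52.1774 → 53.0186 [stop]  node(5,1) S=92.7664 payoff=34.3036 vs cont=33.8699 → 34.3036 [stop]  node(5,2) S=116.2113 payoff=10.8587 vs cont=16.0786 → 16.0786 [wait]  node(5,3) S=145.5814 payoff=0.0000 vs cont=4.7960 → 4.7960 [wait]  node(5,4) S=182.3742 payoff=0.0000 vs cont=0.6536 → 0.6536 [wait]  node(5,5) S=228.4657 payoff=0.0000 vs cont=0.0000 → 0.0000 [wait]  ⇒ S*(5)=92.7664
t_4: node(4,0) S=82.8823 payoff=44.1877 vs cont=43.3464 → 44.1877 [stop]  node(4,1) S=103.8292 payoff=23.2408 vs cont=24.9993 → 24.9993 [wait]  node(4,2) S=130.0700 payoff=0.0000 vs cont=10.3527 → 10.3527 [wait]  node(4,3) S=162.9426 payoff=0.0000 vs cont=2.7011 → 2.7011 [wait]  node(4,4) S=204.1232 payoff=0.0000 vs cont=0.3238 → 0.3238 [wait]  ⇒ S*(4)=82.8823
t_3: node(3,0) S=92.7664 payoff=34.3036 vs cont=34.3382 → 34.3382 [wait]  node(3,1) S=116.2113 payoff=10.8587 vs cont=17.5390 → 17.5390 [wait]  node(3,2) S=145.5814 payoff=0.0000 vs cont=6.4732 → 6.4732 [wait]  node(3,3) S=182.3742 payoff=0.0000 vs cont=1.4992 → 1.4992 [wait]  ⇒ S*(3)=-
t_2: node(2,0) S=103.8292 payoff=23.2408 vs cont=25.7439 → 25.7439 [wait]  node(2,1) S=130.0700 payoff=0.0000 vs cont=11.9115 → 11.9115 [wait]  node(2,2) S=162.9426 payoff=0.0000 vs cont=3.9530 → 3.9530 [wait]  ⇒ S*(2)=-
t_1: node(1,0) S=116.2113 payoff=10.8587 vs cont=18.6841 → 18.6841 [wait]  node(1,1) S=145.5814 payoff=0.0000 vs cont=7.8688 → 7.8688 [wait]  ⇒ S*(1)=-
t_0: node(0,0) S=130.0700 payoff=0.0000 vs cont=13.1738 → 13.1738 [wait]  ⇒ S*(0)=-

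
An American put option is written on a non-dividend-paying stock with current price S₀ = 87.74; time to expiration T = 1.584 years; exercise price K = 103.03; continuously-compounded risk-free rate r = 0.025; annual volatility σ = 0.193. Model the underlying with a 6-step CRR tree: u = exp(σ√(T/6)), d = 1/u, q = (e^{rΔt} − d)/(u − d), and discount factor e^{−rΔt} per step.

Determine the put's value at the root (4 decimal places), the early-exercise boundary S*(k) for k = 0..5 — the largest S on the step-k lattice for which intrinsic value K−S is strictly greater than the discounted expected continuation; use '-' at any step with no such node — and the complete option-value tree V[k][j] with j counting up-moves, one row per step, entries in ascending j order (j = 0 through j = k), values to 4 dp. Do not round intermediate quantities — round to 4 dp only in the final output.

Δt=0.26400  u=1.10425  d=0.90559  q=0.50856  discount=0.99342
step 6 (expiry): payoffs max(K−S,0) = 54.6355 44.0194 31.0745 15.2900 0.0000 0.0000 0.0000
step 5: (k=5,j=0): S=53.4396, (K−S)⁺=49.5904, hold=48.9126 ⇒ V=49.5904 exercise | (k=5,j=1): S=65.1624, (K−S)⁺=37.8676, hold=37.1899 ⇒ V=37.8676 exercise | (k=5,j=2): S=79.4567, (K−S)⁺=23.5733, hold=22.8955 ⇒ V=23.5733 exercise | (k=5,j=3): S=96.8868, (K−S)⁺=6.1432, hold=7.4647 ⇒ V=7.4647 continue | (k=5,j=4): S=118.1404, (K−S)⁺=0.0000, hold=0.0000 ⇒ V=0.0000 continue | (k=5,j=5): S=144.0563, (K−S)⁺=0.0000, hold=0.0000 ⇒ V=0.0000 continue  boundary S*=79.4567
step 4: (k=4,j=0): S=59.0106, (K−S)⁺=44.0194, hold=43.3416 ⇒ V=44.0194 exercise | (k=4,j=1): S=71.9555, (K−S)⁺=31.0745, hold=30.3968 ⇒ V=31.0745 exercise | (k=4,j=2): S=87.7400, (K−S)⁺=15.2900, hold=15.2799 ⇒ V=15.2900 exercise | (k=4,j=3): S=106.9871, (K−S)⁺=0.0000, hold=3.6443 ⇒ V=3.6443 continue | (k=4,j=4): S=130.4563, (K−S)⁺=0.0000, hold=0.0000 ⇒ V=0.0000 continue  boundary S*=87.7400
step 3: (k=3,j=0): S=65.1624, (K−S)⁺=37.8676, hold=37.1899 ⇒ V=37.8676 exercise | (k=3,j=1): S=79.4567, (K−S)⁺=23.5733, hold=22.8955 ⇒ V=23.5733 exercise | (k=3,j=2): S=96.8868, (K−S)⁺=6.1432, hold=9.3058 ⇒ V=9.3058 continue | (k=3,j=3): S=118.1404, (K−S)⁺=0.0000, hold=1.7792 ⇒ V=1.7792 continue  boundary S*=79.4567
step 2: (k=2,j=0): S=71.9555, (K−S)⁺=31.0745, hold=30.3968 ⇒ V=31.0745 exercise | (k=2,j=1): S=87.7400, (K−S)⁺=15.2900, hold=16.2100 ⇒ V=16.2100 continue | (k=2,j=2): S=106.9871, (K−S)⁺=0.0000, hold=5.4420 ⇒ V=5.4420 continue  boundary S*=71.9555
step 1: (k=1,j=0): S=79.4567, (K−S)⁺=23.5733, hold=23.3603 ⇒ V=23.5733 exercise | (k=1,j=1): S=96.8868, (K−S)⁺=6.1432, hold=10.6632 ⇒ V=10.6632 continue  boundary S*=79.4567
step 0: (k=0,j=0): S=87.7400, (K−S)⁺=15.2900, hold=16.8958 ⇒ V=16.8958 continue  boundary S*=-

price = 16.8958
boundary = - 79.4567 71.9555 79.4567 87.7400 79.4567
tree:
16.8958
23.5733 10.6632
31.0745 16.2100 5.4420
37.8676 23.5733 9.3058 1.7792
44.0194 31.0745 15.2900 3.6443 0.0000
49.5904 37.8676 23.5733 7.4647 0.0000 0.0000
54.6355 44.0194 31.0745 15.2900 0.0000 0.0000 0.0000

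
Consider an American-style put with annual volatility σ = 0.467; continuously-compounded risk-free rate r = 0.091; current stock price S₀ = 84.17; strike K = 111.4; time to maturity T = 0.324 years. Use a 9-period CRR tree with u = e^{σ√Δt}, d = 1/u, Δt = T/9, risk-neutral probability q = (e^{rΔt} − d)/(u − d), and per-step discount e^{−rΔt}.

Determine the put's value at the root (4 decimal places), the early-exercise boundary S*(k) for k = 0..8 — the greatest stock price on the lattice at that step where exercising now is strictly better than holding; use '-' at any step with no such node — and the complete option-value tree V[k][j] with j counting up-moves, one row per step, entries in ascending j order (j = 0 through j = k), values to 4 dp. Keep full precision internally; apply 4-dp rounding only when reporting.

Δt=0.03600, u=1.09265, d=0.91521, q=0.49635, disc=e^(-rΔt)=0.99673
k=9 terminal: V=max(K-S,0) → 73.4839 66.1325 57.3557 46.8773 34.3672 19.4316 1.6001 0.0000 0.0000 0.0000
k=8: j=0 S=41.4291 intr=69.9709 cont=69.6066 V=69.9709[EX]; j=1 S=49.4616 intr=61.9384 cont=61.5741 V=61.9384[EX]; j=2 S=59.0515 intr=52.3485 cont=51.9841 V=52.3485[EX]; j=3 S=70.5008 intr=40.8992 cont=40.5348 V=40.8992[EX]; j=4 S=84.1700 intr=27.2300 cont=26.8657 V=27.2300[EX]; j=5 S=100.4894 intr=10.9106 cont=10.5462 V=10.9106[EX]; j=6 S=119.9730 intr=0.0000 cont=0.8032 V=0.8032[hold]; j=7 S=143.2341 intr=0.0000 cont=0.0000 V=0.0000[hold]; j=8 S=171.0053 intr=0.0000 cont=0.0000 V=0.0000[hold]  S*(8)=100.4894
k=7: j=0 S=45.2675 intr=66.1325 cont=65.7681 V=66.1325[EX]; j=1 S=54.0443 intr=57.3557 cont=56.9914 V=57.3557[EX]; j=2 S=64.5227 intr=46.8773 cont=46.5129 V=46.8773[EX]; j=3 S=77.0328 intr=34.3672 cont=34.0028 V=34.3672[EX]; j=4 S=91.9684 intr=19.4316 cont=19.0672 V=19.4316[EX]; j=5 S=109.7999 intr=1.6001 cont=5.8745 V=5.8745[hold]; j=6 S=131.0886 intr=0.0000 cont=0.4032 V=0.4032[hold]; j=7 S=156.5050 intr=0.0000 cont=0.0000 V=0.0000[hold]  S*(7)=91.9684
k=6: j=0 S=49.4616 intr=61.9384 cont=61.5741 V=61.9384[EX]; j=1 S=59.0515 intr=52.3485 cont=51.9841 V=52.3485[EX]; j=2 S=70.5008 intr=40.8992 cont=40.5348 V=40.8992[EX]; j=3 S=84.1700 intr=27.2300 cont=26.8657 V=27.2300[EX]; j=4 S=100.4894 intr=10.9106 cont=12.6609 V=12.6609[hold]; j=5 S=119.9730 intr=0.0000 cont=3.1485 V=3.1485[hold]; j=6 S=143.2341 intr=0.0000 cont=0.2024 V=0.2024[hold]  S*(6)=84.1700
k=5: j=0 S=54.0443 intr=57.3557 cont=56.9914 V=57.3557[EX]; j=1 S=64.5227 intr=46.8773 cont=46.5129 V=46.8773[EX]; j=2 S=77.0328 intr=34.3672 cont=34.0028 V=34.3672[EX]; j=3 S=91.9684 intr=19.4316 cont=19.9331 V=19.9331[hold]; j=4 S=109.7999 intr=1.6001 cont=7.9134 V=7.9134[hold]; j=5 S=131.0886 intr=0.0000 cont=1.6807 V=1.6807[hold]  S*(5)=77.0328
k=4: j=0 S=59.0515 intr=52.3485 cont=51.9841 V=52.3485[EX]; j=1 S=70.5008 intr=40.8992 cont=40.5348 V=40.8992[EX]; j=2 S=84.1700 intr=27.2300 cont=27.1138 V=27.2300[EX]; j=3 S=100.4894 intr=10.9106 cont=13.9214 V=13.9214[hold]; j=4 S=119.9730 intr=0.0000 cont=4.8040 V=4.8040[hold]  S*(4)=84.1700
k=3: j=0 S=64.5227 intr=46.8773 cont=46.5129 V=46.8773[EX]; j=1 S=77.0328 intr=34.3672 cont=34.0028 V=34.3672[EX]; j=2 S=91.9684 intr=19.4316 cont=20.5568 V=20.5568[hold]; j=3 S=109.7999 intr=1.6001 cont=9.3652 V=9.3652[hold]  S*(3)=77.0328
k=2: j=0 S=70.5008 intr=40.8992 cont=40.5348 V=40.8992[EX]; j=1 S=84.1700 intr=27.2300 cont=27.4223 V=27.4223[hold]; j=2 S=100.4894 intr=10.9106 cont=14.9527 V=14.9527[hold]  S*(2)=70.5008
k=1: j=0 S=77.0328 intr=34.3672 cont=34.0980 V=34.3672[EX]; j=1 S=91.9684 intr=19.4316 cont=21.1635 V=21.1635[hold]  S*(1)=77.0328
k=0: j=0 S=84.1700 intr=27.2300 cont=27.7225 V=27.7225[hold]  S*(0)=-

price = 27.7225
boundary = - 77.0328 70.5008 77.0328 84.1700 77.0328 84.1700 91.9684 100.4894
tree:
27.7225
34.3672 21.1635
40.8992 27.4223 14.9527
46.8773 34.3672 20.5568 9.3652
52.3485 40.8992 27.2300 13.9214 4.8040
57.3557 46.8773 34.3672 19.9331 7.9134 1.6807
61.9384 52.3485 40.8992 27.2300 12.6609 3.1485 0.2024
66.1325 57.3557 46.8773 34.3672 19.4316 5.8745 0.4032 0.0000
69.9709 61.9384 52.3485 40.8992 27.2300 10.9106 0.8032 0.0000 0.0000
73.4839 66.1325 57.3557 46.8773 34.3672 19.4316 1.6001 0.0000 0.0000 0.0000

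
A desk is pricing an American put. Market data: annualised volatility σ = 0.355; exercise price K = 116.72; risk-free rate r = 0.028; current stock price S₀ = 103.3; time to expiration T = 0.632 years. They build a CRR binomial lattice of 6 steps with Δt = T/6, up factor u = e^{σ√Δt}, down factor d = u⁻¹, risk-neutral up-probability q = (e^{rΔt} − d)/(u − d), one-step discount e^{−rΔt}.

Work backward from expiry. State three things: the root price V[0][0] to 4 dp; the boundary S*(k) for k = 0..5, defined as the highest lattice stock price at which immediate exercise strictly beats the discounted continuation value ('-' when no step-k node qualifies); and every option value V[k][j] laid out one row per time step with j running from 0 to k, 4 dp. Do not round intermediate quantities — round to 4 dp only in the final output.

Δt=0.10533  u=1.12212  d=0.89117  q=0.48402  discount=0.99706
step 6 (expiry): payoffs max(K−S,0) = 64.9742 51.5646 34.6801 13.4200 0.0000 0.0000 0.0000
step 5: (k=5,j=0): S=58.0648, (K−S)⁺=58.6552, hold=58.3115 ⇒ V=58.6552 exercise | (k=5,j=1): S=73.1119, (K−S)⁺=43.6081, hold=43.2644 ⇒ V=43.6081 exercise | (k=5,j=2): S=92.0583, (K−S)⁺=24.6617, hold=24.3180 ⇒ V=24.6617 exercise | (k=5,j=3): S=115.9145, (K−S)⁺=0.8055, hold=6.9041 ⇒ V=6.9041 continue | (k=5,j=4): S=145.9529, (K−S)⁺=0.0000, hold=0.0000 ⇒ V=0.0000 continue | (k=5,j=5): S=183.7756, (K−S)⁺=0.0000, hold=0.0000 ⇒ V=0.0000 continue  boundary S*=92.0583
step 4: (k=4,j=0): S=65.1554, (K−S)⁺=51.5646, hold=51.2209 ⇒ V=51.5646 exercise | (k=4,j=1): S=82.0399, (K−S)⁺=34.6801, hold=34.3363 ⇒ V=34.6801 exercise | (k=4,j=2): S=103.3000, (K−S)⁺=13.4200, hold=16.0194 ⇒ V=16.0194 continue | (k=4,j=3): S=130.0695, (K−S)⁺=0.0000, hold=3.5519 ⇒ V=3.5519 continue | (k=4,j=4): S=163.7760, (K−S)⁺=0.0000, hold=0.0000 ⇒ V=0.0000 continue  boundary S*=82.0399
step 3: (k=3,j=0): S=73.1119, (K−S)⁺=43.6081, hold=43.2644 ⇒ V=43.6081 exercise | (k=3,j=1): S=92.0583, (K−S)⁺=24.6617, hold=25.5724 ⇒ V=25.5724 continue | (k=3,j=2): S=115.9145, (K−S)⁺=0.8055, hold=9.9555 ⇒ V=9.9555 continue | (k=3,j=3): S=145.9529, (K−S)⁺=0.0000, hold=1.8273 ⇒ V=1.8273 continue  boundary S*=73.1119
step 2: (k=2,j=0): S=82.0399, (K−S)⁺=34.6801, hold=34.7758 ⇒ V=34.7758 continue | (k=2,j=1): S=103.3000, (K−S)⁺=13.4200, hold=17.9605 ⇒ V=17.9605 continue | (k=2,j=2): S=130.0695, (K−S)⁺=0.0000, hold=6.0036 ⇒ V=6.0036 continue  boundary S*=-
step 1: (k=1,j=0): S=92.0583, (K−S)⁺=24.6617, hold=26.5585 ⇒ V=26.5585 continue | (k=1,j=1): S=115.9145, (K−S)⁺=0.8055, hold=12.1373 ⇒ V=12.1373 continue  boundary S*=-
step 0: (k=0,j=0): S=103.3000, (K−S)⁺=13.4200, hold=19.5207 ⇒ V=19.5207 continue  boundary S*=-

price = 19.5207
boundary = - - - 73.1119 82.0399 92.0583
tree:
19.5207
26.5585 12.1373
34.7758 17.9605 6.0036
43.6081 25.5724 9.9555 1.8273
51.5646 34.6801 16.0194 3.5519 0.0000
58.6552 43.6081 24.6617 6.9041 0.0000 0.0000
64.9742 51.5646 34.6801 13.4200 0.0000 0.0000 0.0000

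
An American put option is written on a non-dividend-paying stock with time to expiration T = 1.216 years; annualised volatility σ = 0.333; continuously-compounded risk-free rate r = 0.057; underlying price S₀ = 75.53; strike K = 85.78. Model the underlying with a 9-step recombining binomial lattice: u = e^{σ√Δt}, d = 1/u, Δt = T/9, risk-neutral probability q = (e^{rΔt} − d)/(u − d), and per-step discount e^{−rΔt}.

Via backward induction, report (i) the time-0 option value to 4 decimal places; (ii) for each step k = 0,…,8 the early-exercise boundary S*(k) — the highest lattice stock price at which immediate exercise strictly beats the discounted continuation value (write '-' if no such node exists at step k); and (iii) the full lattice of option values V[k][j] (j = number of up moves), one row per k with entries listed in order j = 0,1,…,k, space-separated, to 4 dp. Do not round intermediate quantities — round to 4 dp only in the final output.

params: Δt=0.13511 u=1.13021 d=0.88479 q=0.50094 e^(-rΔt)=0.99233
t_9 payoffs: 60.6790 53.7167 44.8232 33.4629 18.9516 0.4153 0.0000 0.0000 0.0000 0.0000
t_8: node(8,0) S=28.3694 payoff=57.4106 vs cont=56.7525 → 57.4106 [stop]  node(8,1) S=36.2383 payoff=49.5417 vs cont=48.8836 → 49.5417 [stop]  node(8,2) S=46.2897 payoff=39.4903 vs cont=38.8322 → 39.4903 [stop]  node(8,3) S=59.1292 payoff=26.6508 vs cont=25.9927 → 26.6508 [stop]  node(8,4) S=75.5300 payoff=10.2500 vs cont=9.5919 → 10.2500 [stop]  node(8,5) S=96.4799 payoff=0.0000 vs cont=0.2057 → 0.2057 [wait]  node(8,6) S=123.2407 payoff=0.0000 vs cont=0.0000 → 0.0000 [wait]  node(8,7) S=157.4242 payoff=0.0000 vs cont=0.0000 → 0.0000 [wait]  node(8,8) S=201.0892 payoff=0.0000 vs cont=0.0000 → 0.0000 [wait]  ⇒ S*(8)=75.5300
t_7: node(7,0) S=32.0633 payoff=53.7167 vs cont=53.0586 → 53.7167 [stop]  node(7,1) S=40.9568 payoff=44.8232 vs cont=44.1651 → 44.8232 [stop]  node(7,2) S=52.3171 payoff=33.4629 vs cont=32.8048 → 33.4629 [stop]  node(7,3) S=66.8284 payoff=18.9516 vs cont=18.2936 → 18.9516 [stop]  node(7,4) S=85.3647 payoff=0.4153 vs cont=5.1784 → 5.1784 [wait]  node(7,5) S=109.0424 payoff=0.0000 vs cont=0.1019 → 0.1019 [wait]  node(7,6) S=139.2877 payoff=0.0000 vs cont=0.0000 → 0.0000 [wait]  node(7,7) S=177.9222 payoff=0.0000 vs cont=0.0000 → 0.0000 [wait]  ⇒ S*(7)=66.8284
t_6: node(6,0) S=36.2383 payoff=49.5417 vs cont=48.8836 → 49.5417 [stop]  node(6,1) S=46.2897 payoff=39.4903 vs cont=38.8322 → 39.4903 [stop]  node(6,2) S=59.1292 payoff=26.6508 vs cont=25.9927 → 26.6508 [stop]  node(6,3) S=75.5300 payoff=10.2500 vs cont=11.9596 → 11.9596 [wait]  node(6,4) S=96.4799 payoff=0.0000 vs cont=2.6151 → 2.6151 [wait]  node(6,5) S=123.2407 payoff=0.0000 vs cont=0.0504 → 0.0504 [wait]  node(6,6) S=157.4242 payoff=0.0000 vs cont=0.0000 → 0.0000 [wait]  ⇒ S*(6)=59.1292
t_5: node(5,0) S=40.9568 payoff=44.8232 vs cont=44.1651 → 44.8232 [stop]  node(5,1) S=52.3171 payoff=33.4629 vs cont=32.8048 → 33.4629 [stop]  node(5,2) S=66.8284 payoff=18.9516 vs cont=19.1434 → 19.1434 [wait]  node(5,3) S=85.3647 payoff=0.4153 vs cont=7.2228 → 7.2228 [wait]  node(5,4) S=109.0424 payoff=0.0000 vs cont=1.3202 → 1.3202 [wait]  node(5,5) S=139.2877 payoff=0.0000 vs cont=0.0250 → 0.0250 [wait]  ⇒ S*(5)=52.3171
t_4: node(4,0) S=46.2897 payoff=39.4903 vs cont=38.8322 → 39.4903 [stop]  node(4,1) S=59.1292 payoff=26.6508 vs cont=26.0880 → 26.6508 [stop]  node(4,2) S=75.5300 payoff=10.2500 vs cont=13.0708 → 13.0708 [wait]  node(4,3) S=96.4799 payoff=0.0000 vs cont=4.2332 → 4.2332 [wait]  node(4,4) S=123.2407 payoff=0.0000 vs cont=0.6662 → 0.6662 [wait]  ⇒ S*(4)=59.1292
t_3: node(3,0) S=52.3171 payoff=33.4629 vs cont=32.8048 → 33.4629 [stop]  node(3,1) S=66.8284 payoff=18.9516 vs cont=19.6958 → 19.6958 [wait]  node(3,2) S=85.3647 payoff=0.4153 vs cont=8.5774 → 8.5774 [wait]  node(3,3) S=109.0424 payoff=0.0000 vs cont=2.4276 → 2.4276 [wait]  ⇒ S*(3)=52.3171
t_2: node(2,0) S=59.1292 payoff=26.6508 vs cont=26.3626 → 26.6508 [stop]  node(2,1) S=75.5300 payoff=10.2500 vs cont=14.0178 → 14.0178 [wait]  node(2,2) S=96.4799 payoff=0.0000 vs cont=5.4545 → 5.4545 [wait]  ⇒ S*(2)=59.1292
t_1: node(1,0) S=66.8284 payoff=18.9516 vs cont=20.1665 → 20.1665 [wait]  node(1,1) S=85.3647 payoff=0.4153 vs cont=9.6535 → 9.6535 [wait]  ⇒ S*(1)=-
t_0: node(0,0) S=75.5300 payoff=10.2500 vs cont=14.7858 → 14.7858 [wait]  ⇒ S*(0)=-

price = 14.7858
boundary = - - 59.1292 52.3171 59.1292 52.3171 59.1292 66.8284 75.5300
tree:
14.7858
20.1665 9.6535
26.6508 14.0178 5.4545
33.4629 19.6958 8.5774 2.4276
39.4903 26.6508 13.0708 4.2332 0.6662
44.8232 33.4629 19.1434 7.2228 1.3202 0.0250
49.5417 39.4903 26.6508 11.9596 2.6151 0.0504 0.0000
53.7167 44.8232 33.4629 18.9516 5.1784 0.1019 0.0000 0.0000
57.4106 49.5417 39.4903 26.6508 10.2500 0.2057 0.0000 0.0000 0.0000
60.6790 53.7167 44.8232 33.4629 18.9516 0.4153 0.0000 0.0000 0.0000 0.0000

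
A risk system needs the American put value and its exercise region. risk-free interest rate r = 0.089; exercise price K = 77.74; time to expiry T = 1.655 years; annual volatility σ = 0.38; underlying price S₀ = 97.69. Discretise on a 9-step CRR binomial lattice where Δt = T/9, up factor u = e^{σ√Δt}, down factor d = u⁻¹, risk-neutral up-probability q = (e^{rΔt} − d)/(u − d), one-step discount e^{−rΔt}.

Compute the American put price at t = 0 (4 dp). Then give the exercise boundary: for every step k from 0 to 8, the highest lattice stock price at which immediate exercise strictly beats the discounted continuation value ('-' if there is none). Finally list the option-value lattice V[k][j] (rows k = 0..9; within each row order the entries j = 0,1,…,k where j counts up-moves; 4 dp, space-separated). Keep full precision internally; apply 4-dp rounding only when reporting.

params: Δt=0.18389 u=1.17698 d=0.84963 q=0.50976 e^(-rΔt)=0.98377
t_9 payoffs: 55.2015 46.5178 34.4883 17.8241 0.0000 0.0000 0.0000 0.0000 0.0000 0.0000
t_8: node(8,0) S=26.5274 payoff=51.2126 vs cont=49.9507 → 51.2126 [stop]  node(8,1) S=36.7480 payoff=40.9920 vs cont=39.7301 → 40.9920 [stop]  node(8,2) S=50.9064 payoff=26.8336 vs cont=25.5716 → 26.8336 [stop]  node(8,3) S=70.5198 payoff=7.2202 vs cont=8.5963 → 8.5963 [wait]  node(8,4) S=97.6900 payoff=0.0000 vs cont=0.0000 → 0.0000 [wait]  node(8,5) S=135.3284 payoff=0.0000 vs cont=0.0000 → 0.0000 [wait]  node(8,6) S=187.4683 payoff=0.0000 vs cont=0.0000 → 0.0000 [wait]  node(8,7) S=259.6968 payoff=0.0000 vs cont=0.0000 → 0.0000 [wait]  node(8,8) S=359.7539 payoff=0.0000 vs cont=0.0000 → 0.0000 [wait]  ⇒ S*(8)=50.9064
t_7: node(7,0) S=31.2222 payoff=46.5178 vs cont=45.2558 → 46.5178 [stop]  node(7,1) S=43.2517 payoff=34.4883 vs cont=33.2264 → 34.4883 [stop]  node(7,2) S=59.9159 payoff=17.8241 vs cont=17.2523 → 17.8241 [stop]  node(7,3) S=83.0005 payoff=0.0000 vs cont=4.1458 → 4.1458 [wait]  node(7,4) S=114.9793 payoff=0.0000 vs cont=0.0000 → 0.0000 [wait]  node(7,5) S=159.2789 payoff=0.0000 vs cont=0.0000 → 0.0000 [wait]  node(7,6) S=220.6466 payoff=0.0000 vs cont=0.0000 → 0.0000 [wait]  node(7,7) S=305.6582 payoff=0.0000 vs cont=0.0000 → 0.0000 [wait]  ⇒ S*(7)=59.9159
t_6: node(6,0) S=36.7480 payoff=40.9920 vs cont=39.7301 → 40.9920 [stop]  node(6,1) S=50.9064 payoff=26.8336 vs cont=25.5716 → 26.8336 [stop]  node(6,2) S=70.5198 payoff=7.2202 vs cont=10.6753 → 10.6753 [wait]  node(6,3) S=97.6900 payoff=0.0000 vs cont=1.9995 → 1.9995 [wait]  node(6,4) S=135.3284 payoff=0.0000 vs cont=0.0000 → 0.0000 [wait]  node(6,5) S=187.4683 payoff=0.0000 vs cont=0.0000 → 0.0000 [wait]  node(6,6) S=259.6968 payoff=0.0000 vs cont=0.0000 → 0.0000 [wait]  ⇒ S*(6)=50.9064
t_5: node(5,0) S=43.2517 payoff=34.4883 vs cont=33.2264 → 34.4883 [stop]  node(5,1) S=59.9159 payoff=17.8241 vs cont=18.2949 → 18.2949 [wait]  node(5,2) S=83.0005 payoff=0.0000 vs cont=6.1512 → 6.1512 [wait]  node(5,3) S=114.9793 payoff=0.0000 vs cont=0.9643 → 0.9643 [wait]  node(5,4) S=159.2789 payoff=0.0000 vs cont=0.0000 → 0.0000 [wait]  node(5,5) S=220.6466 payoff=0.0000 vs cont=0.0000 → 0.0000 [wait]  ⇒ S*(5)=43.2517
t_4: node(4,0) S=50.9064 payoff=26.8336 vs cont=25.8077 → 26.8336 [stop]  node(4,1) S=70.5198 payoff=7.2202 vs cont=11.9081 → 11.9081 [wait]  node(4,2) S=97.6900 payoff=0.0000 vs cont=3.4502 → 3.4502 [wait]  node(4,3) S=135.3284 payoff=0.0000 vs cont=0.4651 → 0.4651 [wait]  node(4,4) S=187.4683 payoff=0.0000 vs cont=0.0000 → 0.0000 [wait]  ⇒ S*(4)=50.9064
t_3: node(3,0) S=59.9159 payoff=17.8241 vs cont=18.9131 → 18.9131 [wait]  node(3,1) S=83.0005 payoff=0.0000 vs cont=7.4733 → 7.4733 [wait]  node(3,2) S=114.9793 payoff=0.0000 vs cont=1.8972 → 1.8972 [wait]  node(3,3) S=159.2789 payoff=0.0000 vs cont=0.2243 → 0.2243 [wait]  ⇒ S*(3)=-
t_2: node(2,0) S=70.5198 payoff=7.2202 vs cont=12.8692 → 12.8692 [wait]  node(2,1) S=97.6900 payoff=0.0000 vs cont=4.5557 → 4.5557 [wait]  node(2,2) S=135.3284 payoff=0.0000 vs cont=1.0275 → 1.0275 [wait]  ⇒ S*(2)=-
t_1: node(1,0) S=83.0005 payoff=0.0000 vs cont=8.4912 → 8.4912 [wait]  node(1,1) S=114.9793 payoff=0.0000 vs cont=2.7124 → 2.7124 [wait]  ⇒ S*(1)=-
t_0: node(0,0) S=97.6900 payoff=0.0000 vs cont=5.4554 → 5.4554 [wait]  ⇒ S*(0)=-

price = 5.4554
boundary = - - - - 50.9064 43.2517 50.9064 59.9159 50.9064
tree:
5.4554
8.4912 2.7124
12.8692 4.5557 1.0275
18.9131 7.4733 1.8972 0.2243
26.8336 11.9081 3.4502 0.4651 0.0000
34.4883 18.2949 6.1512 0.9643 0.0000 0.0000
40.9920 26.8336 10.6753 1.9995 0.0000 0.0000 0.0000
46.5178 34.4883 17.8241 4.1458 0.0000 0.0000 0.0000 0.0000
51.2126 40.9920 26.8336 8.5963 0.0000 0.0000 0.0000 0.0000 0.0000
55.2015 46.5178 34.4883 17.8241 0.0000 0.0000 0.0000 0.0000 0.0000 0.0000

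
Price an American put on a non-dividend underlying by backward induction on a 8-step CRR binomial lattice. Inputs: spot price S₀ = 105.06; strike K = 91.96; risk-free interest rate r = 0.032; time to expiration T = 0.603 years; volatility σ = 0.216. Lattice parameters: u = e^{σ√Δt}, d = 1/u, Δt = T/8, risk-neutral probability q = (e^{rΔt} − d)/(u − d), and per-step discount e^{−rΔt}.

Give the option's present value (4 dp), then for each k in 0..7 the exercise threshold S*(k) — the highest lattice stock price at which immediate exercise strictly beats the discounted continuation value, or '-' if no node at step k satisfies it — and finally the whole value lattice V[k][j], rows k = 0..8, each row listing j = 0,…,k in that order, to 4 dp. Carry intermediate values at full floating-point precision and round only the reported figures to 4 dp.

price = 1.5739
boundary = - - - - - 78.1026 73.6056 78.1026
tree:
1.5739
2.5817 0.5957
4.1359 1.0738 0.1309
6.4363 1.9056 0.2654 0.0000
9.6606 3.3132 0.5379 0.0000 0.0000
13.8574 5.6017 1.0905 0.0000 0.0000 0.0000
18.3544 9.0958 2.2108 0.0000 0.0000 0.0000 0.0000
22.5924 13.8574 4.4818 0.0000 0.0000 0.0000 0.0000 0.0000
26.5865 18.3544 9.0857 0.0000 0.0000 0.0000 0.0000 0.0000 0.0000

Δt=0.07537  u=1.06110  d=0.94242  q=0.50553  discount=0.99759
step 8 (expiry): payoffs max(K−S,0) = 26.5865 18.3544 9.0857 0.0000 0.0000 0.0000 0.0000 0.0000 0.0000
step 7: (k=7,j=0): S=69.3676, (K−S)⁺=22.5924, hold=22.3709 ⇒ V=22.5924 exercise | (k=7,j=1): S=78.1026, (K−S)⁺=13.8574, hold=13.6359 ⇒ V=13.8574 exercise | (k=7,j=2): S=87.9375, (K−S)⁺=4.0225, hold=4.4818 ⇒ V=4.4818 continue | (k=7,j=3): S=99.0109, (K−S)⁺=0.0000, hold=0.0000 ⇒ V=0.0000 continue | (k=7,j=4): S=111.4787, (K−S)⁺=0.0000, hold=0.0000 ⇒ V=0.0000 continue | (k=7,j=5): S=125.5165, (K−S)⁺=0.0000, hold=0.0000 ⇒ V=0.0000 continue | (k=7,j=6): S=141.3219, (K−S)⁺=0.0000, hold=0.0000 ⇒ V=0.0000 continue | (k=7,j=7): S=159.1176, (K−S)⁺=0.0000, hold=0.0000 ⇒ V=0.0000 continue  boundary S*=78.1026
step 6: (k=6,j=0): S=73.6056, (K−S)⁺=18.3544, hold=18.1329 ⇒ V=18.3544 exercise | (k=6,j=1): S=82.8743, (K−S)⁺=9.0857, hold=9.0958 ⇒ V=9.0958 continue | (k=6,j=2): S=93.3101, (K−S)⁺=0.0000, hold=2.2108 ⇒ V=2.2108 continue | (k=6,j=3): S=105.0600, (K−S)⁺=0.0000, hold=0.0000 ⇒ V=0.0000 continue | (k=6,j=4): S=118.2895, (K−S)⁺=0.0000, hold=0.0000 ⇒ V=0.0000 continue | (k=6,j=5): S=133.1849, (K−S)⁺=0.0000, hold=0.0000 ⇒ V=0.0000 continue | (k=6,j=6): S=149.9560, (K−S)⁺=0.0000, hold=0.0000 ⇒ V=0.0000 continue  boundary S*=73.6056
step 5: (k=5,j=0): S=78.1026, (K−S)⁺=13.8574, hold=13.6410 ⇒ V=13.8574 exercise | (k=5,j=1): S=87.9375, (K−S)⁺=4.0225, hold=5.6017 ⇒ V=5.6017 continue | (k=5,j=2): S=99.0109, (K−S)⁺=0.0000, hold=1.0905 ⇒ V=1.0905 continue | (k=5,j=3): S=111.4787, (K−S)⁺=0.0000, hold=0.0000 ⇒ V=0.0000 continue | (k=5,j=4): S=125.5165, (K−S)⁺=0.0000, hold=0.0000 ⇒ V=0.0000 continue | (k=5,j=5): S=141.3219, (K−S)⁺=0.0000, hold=0.0000 ⇒ V=0.0000 continue  boundary S*=78.1026
step 4: (k=4,j=0): S=82.8743, (K−S)⁺=9.0857, hold=9.6606 ⇒ V=9.6606 continue | (k=4,j=1): S=93.3101, (K−S)⁺=0.0000, hold=3.3132 ⇒ V=3.3132 continue | (k=4,j=2): S=105.0600, (K−S)⁺=0.0000, hold=0.5379 ⇒ V=0.5379 continue | (k=4,j=3): S=118.2895, (K−S)⁺=0.0000, hold=0.0000 ⇒ V=0.0000 continue | (k=4,j=4): S=133.1849, (K−S)⁺=0.0000, hold=0.0000 ⇒ V=0.0000 continue  boundary S*=-
step 3: (k=3,j=0): S=87.9375, (K−S)⁺=4.0225, hold=6.4363 ⇒ V=6.4363 continue | (k=3,j=1): S=99.0109, (K−S)⁺=0.0000, hold=1.9056 ⇒ V=1.9056 continue | (k=3,j=2): S=111.4787, (K−S)⁺=0.0000, hold=0.2654 ⇒ V=0.2654 continue | (k=3,j=3): S=125.5165, (K−S)⁺=0.0000, hold=0.0000 ⇒ V=0.0000 continue  boundary S*=-
step 2: (k=2,j=0): S=93.3101, (K−S)⁺=0.0000, hold=4.1359 ⇒ V=4.1359 continue | (k=2,j=1): S=105.0600, (K−S)⁺=0.0000, hold=1.0738 ⇒ V=1.0738 continue | (k=2,j=2): S=118.2895, (K−S)⁺=0.0000, hold=0.1309 ⇒ V=0.1309 continue  boundary S*=-
step 1: (k=1,j=0): S=99.0109, (K−S)⁺=0.0000, hold=2.5817 ⇒ V=2.5817 continue | (k=1,j=1): S=111.4787, (K−S)⁺=0.0000, hold=0.5957 ⇒ V=0.5957 continue  boundary S*=-
step 0: (k=0,j=0): S=105.0600, (K−S)⁺=0.0000, hold=1.5739 ⇒ V=1.5739 continue  boundary S*=-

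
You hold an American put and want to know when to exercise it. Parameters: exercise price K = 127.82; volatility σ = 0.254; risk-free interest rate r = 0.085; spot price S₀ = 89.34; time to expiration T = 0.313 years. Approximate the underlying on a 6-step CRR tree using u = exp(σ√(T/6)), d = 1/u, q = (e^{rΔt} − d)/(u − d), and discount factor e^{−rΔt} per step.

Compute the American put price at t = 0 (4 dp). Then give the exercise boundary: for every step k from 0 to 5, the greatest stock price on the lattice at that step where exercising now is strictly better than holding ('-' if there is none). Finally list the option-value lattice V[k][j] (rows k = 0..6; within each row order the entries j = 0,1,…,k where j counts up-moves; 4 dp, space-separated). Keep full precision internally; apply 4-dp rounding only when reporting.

params: Δt=0.05217 u=1.05973 d=0.94364 q=0.52378 e^(-rΔt)=0.99558
t_6 payoffs: 64.7423 56.9821 48.2671 38.4800 27.4888 15.1454 1.2834
t_5: node(5,0) S=66.8453 payoff=60.9747 vs cont=60.4092 → 60.9747 [stop]  node(5,1) S=75.0690 payoff=52.7510 vs cont=52.1854 → 52.7510 [stop]  node(5,2) S=84.3045 payoff=43.5155 vs cont=42.9499 → 43.5155 [stop]  node(5,3) S=94.6762 payoff=33.1438 vs cont=32.5782 → 33.1438 [stop]  node(5,4) S=106.3239 payoff=21.4961 vs cont=20.9306 → 21.4961 [stop]  node(5,5) S=119.4046 payoff=8.4154 vs cont=7.8499 → 8.4154 [stop]  ⇒ S*(5)=119.4046
t_4: node(4,0) S=70.8379 payoff=56.9821 vs cont=56.4165 → 56.9821 [stop]  node(4,1) S=79.5529 payoff=48.2671 vs cont=47.7016 → 48.2671 [stop]  node(4,2) S=89.3400 payoff=38.4800 vs cont=37.9145 → 38.4800 [stop]  node(4,3) S=100.3312 payoff=27.4888 vs cont=26.9233 → 27.4888 [stop]  node(4,4) S=112.6746 payoff=15.1454 vs cont=14.5799 → 15.1454 [stop]  ⇒ S*(4)=112.6746
t_3: node(3,0) S=75.0690 payoff=52.7510 vs cont=52.1854 → 52.7510 [stop]  node(3,1) S=84.3045 payoff=43.5155 vs cont=42.9499 → 43.5155 [stop]  node(3,2) S=94.6762 payoff=33.1438 vs cont=32.5782 → 33.1438 [stop]  node(3,3) S=106.3239 payoff=21.4961 vs cont=20.9306 → 21.4961 [stop]  ⇒ S*(3)=106.3239
t_2: node(2,0) S=79.5529 payoff=48.2671 vs cont=47.7016 → 48.2671 [stop]  node(2,1) S=89.3400 payoff=38.4800 vs cont=37.9145 → 38.4800 [stop]  node(2,2) S=100.3312 payoff=27.4888 vs cont=26.9233 → 27.4888 [stop]  ⇒ S*(2)=100.3312
t_1: node(1,0) S=84.3045 payoff=43.5155 vs cont=42.9499 → 43.5155 [stop]  node(1,1) S=94.6762 payoff=33.1438 vs cont=32.5782 → 33.1438 [stop]  ⇒ S*(1)=94.6762
t_0: node(0,0) S=89.3400 payoff=38.4800 vs cont=37.9145 → 38.4800 [stop]  ⇒ S*(0)=89.3400

price = 38.4800
boundary = 89.3400 94.6762 100.3312 106.3239 112.6746 119.4046
tree:
38.4800
43.5155 33.1438
48.2671 38.4800 27.4888
52.7510 43.5155 33.1438 21.4961
56.9821 48.2671 38.4800 27.4888 15.1454
60.9747 52.7510 43.5155 33.1438 21.4961 8.4154
64.7423 56.9821 48.2671 38.4800 27.4888 15.1454 1.2834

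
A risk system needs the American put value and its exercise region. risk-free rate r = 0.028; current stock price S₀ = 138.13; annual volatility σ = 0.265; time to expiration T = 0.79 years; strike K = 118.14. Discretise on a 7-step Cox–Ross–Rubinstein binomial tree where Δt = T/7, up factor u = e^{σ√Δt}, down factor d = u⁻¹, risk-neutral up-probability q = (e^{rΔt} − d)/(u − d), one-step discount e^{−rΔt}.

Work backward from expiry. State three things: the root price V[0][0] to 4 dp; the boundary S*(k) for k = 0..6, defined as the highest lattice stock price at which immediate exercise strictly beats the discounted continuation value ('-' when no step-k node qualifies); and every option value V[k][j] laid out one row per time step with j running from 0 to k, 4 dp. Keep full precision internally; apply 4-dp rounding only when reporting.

price = 4.1107
boundary = - - - - - 88.5061 96.7467
tree:
4.1107
6.5318 1.6721
10.1070 2.9335 0.3984
15.1323 5.0552 0.7922 0.0000
21.7367 8.5049 1.5752 0.0000 0.0000
29.6339 13.8352 3.1323 0.0000 0.0000 0.0000
37.1726 21.3933 6.2286 0.0000 0.0000 0.0000 0.0000
44.0691 29.6339 12.3854 0.0000 0.0000 0.0000 0.0000 0.0000

Δt=0.11286, u=1.09311, d=0.91482, q=0.49551, disc=e^(-rΔt)=0.99684
k=7 terminal: V=max(K-S,0) → 44.0691 29.6339 12.3854 0.0000 0.0000 0.0000 0.0000 0.0000
k=6: j=0 S=80.9674 intr=37.1726 cont=36.7998 V=37.1726[EX]; j=1 S=96.7467 intr=21.3933 cont=21.0205 V=21.3933[EX]; j=2 S=115.6012 intr=2.5388 cont=6.2286 V=6.2286[hold]; j=3 S=138.1300 intr=0.0000 cont=0.0000 V=0.0000[hold]; j=4 S=165.0494 intr=0.0000 cont=0.0000 V=0.0000[hold]; j=5 S=197.2149 intr=0.0000 cont=0.0000 V=0.0000[hold]; j=6 S=235.6490 intr=0.0000 cont=0.0000 V=0.0000[hold]  S*(6)=96.7467
k=5: j=0 S=88.5061 intr=29.6339 cont=29.2611 V=29.6339[EX]; j=1 S=105.7546 intr=12.3854 cont=13.8352 V=13.8352[hold]; j=2 S=126.3645 intr=0.0000 cont=3.1323 V=3.1323[hold]; j=3 S=150.9910 intr=0.0000 cont=0.0000 V=0.0000[hold]; j=4 S=180.4167 intr=0.0000 cont=0.0000 V=0.0000[hold]; j=5 S=215.5771 intr=0.0000 cont=0.0000 V=0.0000[hold]  S*(5)=88.5061
k=4: j=0 S=96.7467 intr=21.3933 cont=21.7367 V=21.7367[hold]; j=1 S=115.6012 intr=2.5388 cont=8.5049 V=8.5049[hold]; j=2 S=138.1300 intr=0.0000 cont=1.5752 V=1.5752[hold]; j=3 S=165.0494 intr=0.0000 cont=0.0000 V=0.0000[hold]; j=4 S=197.2149 intr=0.0000 cont=0.0000 V=0.0000[hold]  S*(4)=-
k=3: j=0 S=105.7546 intr=12.3854 cont=15.1323 V=15.1323[hold]; j=1 S=126.3645 intr=0.0000 cont=5.0552 V=5.0552[hold]; j=2 S=150.9910 intr=0.0000 cont=0.7922 V=0.7922[hold]; j=3 S=180.4167 intr=0.0000 cont=0.0000 V=0.0000[hold]  S*(3)=-
k=2: j=0 S=115.6012 intr=2.5388 cont=10.1070 V=10.1070[hold]; j=1 S=138.1300 intr=0.0000 cont=2.9335 V=2.9335[hold]; j=2 S=165.0494 intr=0.0000 cont=0.3984 V=0.3984[hold]  S*(2)=-
k=1: j=0 S=126.3645 intr=0.0000 cont=6.5318 V=6.5318[hold]; j=1 S=150.9910 intr=0.0000 cont=1.6721 V=1.6721[hold]  S*(1)=-
k=0: j=0 S=138.1300 intr=0.0000 cont=4.1107 V=4.1107[hold]  S*(0)=-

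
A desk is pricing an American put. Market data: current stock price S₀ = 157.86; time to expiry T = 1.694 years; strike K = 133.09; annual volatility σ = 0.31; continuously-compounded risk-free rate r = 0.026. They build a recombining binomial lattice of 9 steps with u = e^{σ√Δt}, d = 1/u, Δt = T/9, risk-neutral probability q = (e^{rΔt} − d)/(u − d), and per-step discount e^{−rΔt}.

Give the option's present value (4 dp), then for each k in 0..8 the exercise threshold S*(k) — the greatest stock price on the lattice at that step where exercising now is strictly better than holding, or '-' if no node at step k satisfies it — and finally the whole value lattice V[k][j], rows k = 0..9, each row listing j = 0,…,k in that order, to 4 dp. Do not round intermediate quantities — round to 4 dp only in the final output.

price = 10.7819
boundary = - - - - - 80.5798 92.1797 80.5798 92.1797
tree:
10.7819
15.7694 5.5868
22.4499 8.8243 2.2001
30.9690 13.6169 3.8167 0.5030
41.1828 20.4200 6.5196 0.9808 0.0000
52.5102 29.5529 10.9137 1.9124 0.0000 0.0000
62.6504 40.9103 17.7734 3.7289 0.0000 0.0000 0.0000
71.5146 52.5102 27.8182 7.2705 0.0000 0.0000 0.0000 0.0000
79.2632 62.6504 40.9103 14.1761 0.0000 0.0000 0.0000 0.0000 0.0000
86.0368 71.5146 52.5102 27.6405 0.0000 0.0000 0.0000 0.0000 0.0000 0.0000

Δt=0.18822, u=1.14396, d=0.87416, q=0.48461, disc=e^(-rΔt)=0.99512
k=9 terminal: V=max(K-S,0) → 86.0368 71.5146 52.5102 27.6405 0.0000 0.0000 0.0000 0.0000 0.0000 0.0000
k=8: j=0 S=53.8268 intr=79.2632 cont=78.6135 V=79.2632[EX]; j=1 S=70.4396 intr=62.6504 cont=62.0007 V=62.6504[EX]; j=2 S=92.1797 intr=40.9103 cont=40.2606 V=40.9103[EX]; j=3 S=120.6295 intr=12.4605 cont=14.1761 V=14.1761[hold]; j=4 S=157.8600 intr=0.0000 cont=0.0000 V=0.0000[hold]; j=5 S=206.5811 intr=0.0000 cont=0.0000 V=0.0000[hold]; j=6 S=270.3392 intr=0.0000 cont=0.0000 V=0.0000[hold]; j=7 S=353.7753 intr=0.0000 cont=0.0000 V=0.0000[hold]; j=8 S=462.9626 intr=0.0000 cont=0.0000 V=0.0000[hold]  S*(8)=92.1797
k=7: j=0 S=61.5754 intr=71.5146 cont=70.8648 V=71.5146[EX]; j=1 S=80.5798 intr=52.5102 cont=51.8605 V=52.5102[EX]; j=2 S=105.4495 intr=27.6405 cont=27.8182 V=27.8182[hold]; j=3 S=137.9948 intr=0.0000 cont=7.2705 V=7.2705[hold]; j=4 S=180.5849 intr=0.0000 cont=0.0000 V=0.0000[hold]; j=5 S=236.3196 intr=0.0000 cont=0.0000 V=0.0000[hold]; j=6 S=309.2561 intr=0.0000 cont=0.0000 V=0.0000[hold]; j=7 S=404.7032 intr=0.0000 cont=0.0000 V=0.0000[hold]  S*(7)=80.5798
k=6: j=0 S=70.4396 intr=62.6504 cont=62.0007 V=62.6504[EX]; j=1 S=92.1797 intr=40.9103 cont=40.3463 V=40.9103[EX]; j=2 S=120.6295 intr=12.4605 cont=17.7734 V=17.7734[hold]; j=3 S=157.8600 intr=0.0000 cont=3.7289 V=3.7289[hold]; j=4 S=206.5811 intr=0.0000 cont=0.0000 V=0.0000[hold]; j=5 S=270.3392 intr=0.0000 cont=0.0000 V=0.0000[hold]; j=6 S=353.7753 intr=0.0000 cont=0.0000 V=0.0000[hold]  S*(6)=92.1797
k=5: j=0 S=80.5798 intr=52.5102 cont=51.8605 V=52.5102[EX]; j=1 S=105.4495 intr=27.6405 cont=29.5529 V=29.5529[hold]; j=2 S=137.9948 intr=0.0000 cont=10.9137 V=10.9137[hold]; j=3 S=180.5849 intr=0.0000 cont=1.9124 V=1.9124[hold]; j=4 S=236.3196 intr=0.0000 cont=0.0000 V=0.0000[hold]; j=5 S=309.2561 intr=0.0000 cont=0.0000 V=0.0000[hold]  S*(5)=80.5798
k=4: j=0 S=92.1797 intr=40.9103 cont=41.1828 V=41.1828[hold]; j=1 S=120.6295 intr=12.4605 cont=20.4200 V=20.4200[hold]; j=2 S=157.8600 intr=0.0000 cont=6.5196 V=6.5196[hold]; j=3 S=206.5811 intr=0.0000 cont=0.9808 V=0.9808[hold]; j=4 S=270.3392 intr=0.0000 cont=0.0000 V=0.0000[hold]  S*(4)=-
k=3: j=0 S=105.4495 intr=27.6405 cont=30.9690 V=30.9690[hold]; j=1 S=137.9948 intr=0.0000 cont=13.6169 V=13.6169[hold]; j=2 S=180.5849 intr=0.0000 cont=3.8167 V=3.8167[hold]; j=3 S=236.3196 intr=0.0000 cont=0.5030 V=0.5030[hold]  S*(3)=-
k=2: j=0 S=120.6295 intr=12.4605 cont=22.4499 V=22.4499[hold]; j=1 S=157.8600 intr=0.0000 cont=8.8243 V=8.8243[hold]; j=2 S=206.5811 intr=0.0000 cont=2.2001 V=2.2001[hold]  S*(2)=-
k=1: j=0 S=137.9948 intr=0.0000 cont=15.7694 V=15.7694[hold]; j=1 S=180.5849 intr=0.0000 cont=5.5868 V=5.5868[hold]  S*(1)=-
k=0: j=0 S=157.8600 intr=0.0000 cont=10.7819 V=10.7819[hold]  S*(0)=-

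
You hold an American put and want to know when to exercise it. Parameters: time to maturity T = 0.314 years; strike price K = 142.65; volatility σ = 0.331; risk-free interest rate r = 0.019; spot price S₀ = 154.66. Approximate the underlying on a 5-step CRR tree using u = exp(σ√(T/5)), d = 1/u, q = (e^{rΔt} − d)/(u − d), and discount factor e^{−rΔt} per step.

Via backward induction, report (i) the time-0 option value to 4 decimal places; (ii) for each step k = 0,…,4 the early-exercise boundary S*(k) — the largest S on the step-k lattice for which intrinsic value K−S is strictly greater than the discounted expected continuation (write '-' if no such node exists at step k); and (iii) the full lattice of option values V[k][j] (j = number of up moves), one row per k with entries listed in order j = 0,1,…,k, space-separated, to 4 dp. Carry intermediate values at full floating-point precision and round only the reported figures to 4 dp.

price = 5.3228
boundary = - - - 120.5885 131.0177
tree:
5.3228
8.8343 1.6290
14.2514 3.1373 0.0406
22.0615 6.0415 0.0792 0.0000
31.6605 11.6323 0.1545 0.0000 0.0000
40.4954 22.0615 0.3011 0.0000 0.0000 0.0000

Δt=0.06280, u=1.08649, d=0.92040, q=0.48646, disc=e^(-rΔt)=0.99881
k=5 terminal: V=max(K-S,0) → 40.4954 22.0615 0.3011 0.0000 0.0000 0.0000
k=4: j=0 S=110.9895 intr=31.6605 cont=31.4904 V=31.6605[EX]; j=1 S=131.0177 intr=11.6323 cont=11.4622 V=11.6323[EX]; j=2 S=154.6600 intr=0.0000 cont=0.1545 V=0.1545[hold]; j=3 S=182.5686 intr=0.0000 cont=0.0000 V=0.0000[hold]; j=4 S=215.5133 intr=0.0000 cont=0.0000 V=0.0000[hold]  S*(4)=131.0177
k=3: j=0 S=120.5885 intr=22.0615 cont=21.8914 V=22.0615[EX]; j=1 S=142.3489 intr=0.3011 cont=6.0415 V=6.0415[hold]; j=2 S=168.0359 intr=0.0000 cont=0.0792 V=0.0792[hold]; j=3 S=198.3582 intr=0.0000 cont=0.0000 V=0.0000[hold]  S*(3)=120.5885
k=2: j=0 S=131.0177 intr=11.6323 cont=14.2514 V=14.2514[hold]; j=1 S=154.6600 intr=0.0000 cont=3.1373 V=3.1373[hold]; j=2 S=182.5686 intr=0.0000 cont=0.0406 V=0.0406[hold]  S*(2)=-
k=1: j=0 S=142.3489 intr=0.3011 cont=8.8343 V=8.8343[hold]; j=1 S=168.0359 intr=0.0000 cont=1.6290 V=1.6290[hold]  S*(1)=-
k=0: j=0 S=154.6600 intr=0.0000 cont=5.3228 V=5.3228[hold]  S*(0)=-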